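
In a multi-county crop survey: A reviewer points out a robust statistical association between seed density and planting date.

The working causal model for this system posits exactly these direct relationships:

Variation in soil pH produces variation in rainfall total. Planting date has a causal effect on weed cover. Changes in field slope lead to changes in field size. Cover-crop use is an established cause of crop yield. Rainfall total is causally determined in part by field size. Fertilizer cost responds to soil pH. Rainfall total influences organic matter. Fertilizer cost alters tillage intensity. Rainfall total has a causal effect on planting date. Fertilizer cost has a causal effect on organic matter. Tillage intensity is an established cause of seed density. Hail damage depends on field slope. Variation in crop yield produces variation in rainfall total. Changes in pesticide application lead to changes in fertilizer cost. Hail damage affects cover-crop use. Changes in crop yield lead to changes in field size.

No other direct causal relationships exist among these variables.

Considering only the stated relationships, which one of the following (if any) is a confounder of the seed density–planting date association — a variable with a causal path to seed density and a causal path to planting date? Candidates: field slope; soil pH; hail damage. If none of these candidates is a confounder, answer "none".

Soil pH causes seed density (soil pH → fertilizer cost → tillage intensity → seed density) and also causes planting date (soil pH → rainfall total → planting date); it is a common cause of both.
Each of the other candidates lacks a causal path to at least one of seed density and planting date, so they do not confound the relationship.

soil pH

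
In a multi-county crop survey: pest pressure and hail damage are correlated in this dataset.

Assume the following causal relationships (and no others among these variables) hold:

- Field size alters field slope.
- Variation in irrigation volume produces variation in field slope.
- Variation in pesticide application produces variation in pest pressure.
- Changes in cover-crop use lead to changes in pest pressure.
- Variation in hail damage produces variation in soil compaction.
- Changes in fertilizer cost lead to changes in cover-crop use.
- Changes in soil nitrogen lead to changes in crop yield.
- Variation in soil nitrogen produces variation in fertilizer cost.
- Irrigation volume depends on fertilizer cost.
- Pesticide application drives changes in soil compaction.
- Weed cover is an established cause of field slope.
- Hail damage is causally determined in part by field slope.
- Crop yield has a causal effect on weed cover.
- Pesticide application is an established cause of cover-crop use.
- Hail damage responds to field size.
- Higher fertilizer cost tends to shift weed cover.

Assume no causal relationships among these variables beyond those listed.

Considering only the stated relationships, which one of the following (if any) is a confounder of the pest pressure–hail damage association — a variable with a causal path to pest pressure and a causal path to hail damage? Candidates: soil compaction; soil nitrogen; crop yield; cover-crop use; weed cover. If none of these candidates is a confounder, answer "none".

soil nitrogen

Soil nitrogen causes pest pressure (soil nitrogen → fertilizer cost → cover-crop use → pest pressure) and also causes hail damage (soil nitrogen → fertilizer cost → irrigation volume → field slope → hail damage); it is a common cause of both.
Each of the other candidates lacks a causal path to at least one of pest pressure and hail damage, so they do not confound the relationship.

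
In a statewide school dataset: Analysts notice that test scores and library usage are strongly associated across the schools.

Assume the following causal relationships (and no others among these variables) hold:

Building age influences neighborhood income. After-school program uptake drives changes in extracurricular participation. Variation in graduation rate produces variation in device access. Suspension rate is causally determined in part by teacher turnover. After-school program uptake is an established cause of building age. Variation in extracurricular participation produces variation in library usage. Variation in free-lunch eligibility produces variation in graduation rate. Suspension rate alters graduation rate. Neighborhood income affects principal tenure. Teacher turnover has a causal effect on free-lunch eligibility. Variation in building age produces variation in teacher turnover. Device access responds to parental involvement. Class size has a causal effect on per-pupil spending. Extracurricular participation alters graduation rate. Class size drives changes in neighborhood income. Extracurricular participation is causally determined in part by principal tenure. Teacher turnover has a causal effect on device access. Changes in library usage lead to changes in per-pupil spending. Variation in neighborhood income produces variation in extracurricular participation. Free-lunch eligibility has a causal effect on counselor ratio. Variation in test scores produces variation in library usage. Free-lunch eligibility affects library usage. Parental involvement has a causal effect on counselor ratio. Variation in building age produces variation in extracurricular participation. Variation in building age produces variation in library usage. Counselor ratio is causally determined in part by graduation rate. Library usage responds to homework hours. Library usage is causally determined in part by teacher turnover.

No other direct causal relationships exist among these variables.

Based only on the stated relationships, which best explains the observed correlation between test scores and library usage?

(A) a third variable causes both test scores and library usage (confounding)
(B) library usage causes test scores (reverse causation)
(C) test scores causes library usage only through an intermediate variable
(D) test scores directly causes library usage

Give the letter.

There is a stated direct causal link test scores → library usage, and no variable causes both test scores and library usage, so the correlation reflects direct causation.

D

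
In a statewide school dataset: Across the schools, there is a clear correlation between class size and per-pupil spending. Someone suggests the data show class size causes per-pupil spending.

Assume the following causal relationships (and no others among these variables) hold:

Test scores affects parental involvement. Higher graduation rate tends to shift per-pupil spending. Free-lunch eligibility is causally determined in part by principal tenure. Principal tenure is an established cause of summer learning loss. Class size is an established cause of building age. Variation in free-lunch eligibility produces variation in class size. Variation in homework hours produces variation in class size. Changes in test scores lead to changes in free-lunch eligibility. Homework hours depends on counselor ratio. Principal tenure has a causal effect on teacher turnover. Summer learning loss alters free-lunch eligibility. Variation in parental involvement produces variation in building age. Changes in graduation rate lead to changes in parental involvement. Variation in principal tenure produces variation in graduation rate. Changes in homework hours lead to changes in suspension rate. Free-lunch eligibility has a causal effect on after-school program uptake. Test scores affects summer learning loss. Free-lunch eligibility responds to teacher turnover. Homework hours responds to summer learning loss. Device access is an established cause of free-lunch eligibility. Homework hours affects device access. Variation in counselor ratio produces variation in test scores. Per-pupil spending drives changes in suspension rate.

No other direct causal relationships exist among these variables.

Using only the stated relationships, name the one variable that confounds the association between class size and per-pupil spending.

Principal tenure has a causal path to class size (principal tenure → free-lunch eligibility → class size) and a separate causal path to per-pupil spending (principal tenure → graduation rate → per-pupil spending), so it is a common cause of both.
No stated relationship gives class size a causal route to per-pupil spending, so the correlation is explained by the shared upstream cause rather than a direct effect.

principal tenure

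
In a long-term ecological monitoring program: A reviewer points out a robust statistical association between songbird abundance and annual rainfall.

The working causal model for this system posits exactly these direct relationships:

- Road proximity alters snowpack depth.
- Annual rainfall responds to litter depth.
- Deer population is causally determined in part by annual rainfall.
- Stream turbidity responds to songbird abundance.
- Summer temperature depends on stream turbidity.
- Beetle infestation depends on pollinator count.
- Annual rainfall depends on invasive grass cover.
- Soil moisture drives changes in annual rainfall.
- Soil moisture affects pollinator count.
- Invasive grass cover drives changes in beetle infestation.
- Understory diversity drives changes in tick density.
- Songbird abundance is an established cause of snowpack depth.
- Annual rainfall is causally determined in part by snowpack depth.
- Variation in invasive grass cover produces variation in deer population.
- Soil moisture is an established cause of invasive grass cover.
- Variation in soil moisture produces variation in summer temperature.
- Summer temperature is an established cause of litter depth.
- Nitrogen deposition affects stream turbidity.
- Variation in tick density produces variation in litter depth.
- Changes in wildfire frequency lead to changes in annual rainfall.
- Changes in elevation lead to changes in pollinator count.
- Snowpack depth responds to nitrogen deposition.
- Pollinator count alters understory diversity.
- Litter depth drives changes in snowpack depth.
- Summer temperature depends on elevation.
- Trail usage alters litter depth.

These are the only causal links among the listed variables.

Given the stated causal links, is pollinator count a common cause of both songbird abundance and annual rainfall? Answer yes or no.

Pollinator count has no stated causal path to songbird abundance. A confounder must cause both variables, so pollinator count does not qualify.

no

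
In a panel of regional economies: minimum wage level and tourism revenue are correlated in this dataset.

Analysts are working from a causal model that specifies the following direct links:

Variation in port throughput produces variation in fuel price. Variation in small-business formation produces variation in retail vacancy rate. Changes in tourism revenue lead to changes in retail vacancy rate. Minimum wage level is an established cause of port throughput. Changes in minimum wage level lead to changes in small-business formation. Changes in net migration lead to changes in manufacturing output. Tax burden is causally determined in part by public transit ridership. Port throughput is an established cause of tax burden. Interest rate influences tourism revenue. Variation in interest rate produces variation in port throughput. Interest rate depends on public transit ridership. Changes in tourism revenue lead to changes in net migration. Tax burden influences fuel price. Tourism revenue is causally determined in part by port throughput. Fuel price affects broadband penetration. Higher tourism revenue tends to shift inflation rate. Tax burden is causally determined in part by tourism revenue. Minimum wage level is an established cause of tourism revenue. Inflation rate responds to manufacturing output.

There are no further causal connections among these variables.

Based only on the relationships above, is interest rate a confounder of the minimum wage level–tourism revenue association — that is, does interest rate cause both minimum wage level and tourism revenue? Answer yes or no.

no

Interest rate has no stated causal path to minimum wage level. A confounder must cause both variables, so interest rate does not qualify.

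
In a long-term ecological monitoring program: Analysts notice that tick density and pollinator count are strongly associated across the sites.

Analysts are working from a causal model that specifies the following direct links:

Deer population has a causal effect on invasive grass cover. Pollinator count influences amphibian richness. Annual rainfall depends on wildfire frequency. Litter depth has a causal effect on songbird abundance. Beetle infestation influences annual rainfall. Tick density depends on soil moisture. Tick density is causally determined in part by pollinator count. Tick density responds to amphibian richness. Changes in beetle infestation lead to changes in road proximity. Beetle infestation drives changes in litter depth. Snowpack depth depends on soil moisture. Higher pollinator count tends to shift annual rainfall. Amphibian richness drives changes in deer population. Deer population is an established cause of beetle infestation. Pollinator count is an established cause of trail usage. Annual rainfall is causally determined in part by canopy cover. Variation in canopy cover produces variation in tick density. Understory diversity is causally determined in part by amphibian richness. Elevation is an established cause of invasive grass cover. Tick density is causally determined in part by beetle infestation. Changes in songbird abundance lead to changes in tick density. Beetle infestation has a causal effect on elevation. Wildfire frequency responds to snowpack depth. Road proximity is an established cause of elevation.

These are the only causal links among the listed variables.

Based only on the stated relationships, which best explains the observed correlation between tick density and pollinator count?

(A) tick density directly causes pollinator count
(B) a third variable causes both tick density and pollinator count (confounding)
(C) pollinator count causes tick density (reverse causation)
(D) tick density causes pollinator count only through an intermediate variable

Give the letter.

C

The stated link runs pollinator count → tick density; tick density has no causal path to pollinator count. No variable causes both, so confounding is ruled out. The correlation reflects reverse causation.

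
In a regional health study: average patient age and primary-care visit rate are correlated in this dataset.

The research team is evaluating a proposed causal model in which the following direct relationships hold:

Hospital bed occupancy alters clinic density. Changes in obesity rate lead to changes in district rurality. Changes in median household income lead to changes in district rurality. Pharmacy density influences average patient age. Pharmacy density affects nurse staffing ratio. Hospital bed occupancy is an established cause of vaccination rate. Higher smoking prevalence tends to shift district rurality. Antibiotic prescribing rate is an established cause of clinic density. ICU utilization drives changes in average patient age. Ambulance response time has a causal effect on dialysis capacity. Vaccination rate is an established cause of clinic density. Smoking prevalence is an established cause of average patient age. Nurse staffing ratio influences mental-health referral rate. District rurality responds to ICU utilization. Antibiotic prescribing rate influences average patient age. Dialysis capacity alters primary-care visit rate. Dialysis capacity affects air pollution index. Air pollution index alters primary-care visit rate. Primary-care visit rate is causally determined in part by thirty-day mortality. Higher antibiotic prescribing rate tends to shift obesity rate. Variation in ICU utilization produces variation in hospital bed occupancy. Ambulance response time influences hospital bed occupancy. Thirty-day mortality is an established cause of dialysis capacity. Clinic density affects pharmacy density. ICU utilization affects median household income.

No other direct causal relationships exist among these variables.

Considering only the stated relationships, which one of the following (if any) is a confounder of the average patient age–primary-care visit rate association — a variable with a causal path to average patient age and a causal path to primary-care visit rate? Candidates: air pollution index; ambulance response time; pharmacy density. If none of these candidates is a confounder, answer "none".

ambulance response time

Ambulance response time causes average patient age (ambulance response time → hospital bed occupancy → clinic density → pharmacy density → average patient age) and also causes primary-care visit rate (ambulance response time → dialysis capacity → primary-care visit rate); it is a common cause of both.
Each of the other candidates lacks a causal path to at least one of average patient age and primary-care visit rate, so they do not confound the relationship.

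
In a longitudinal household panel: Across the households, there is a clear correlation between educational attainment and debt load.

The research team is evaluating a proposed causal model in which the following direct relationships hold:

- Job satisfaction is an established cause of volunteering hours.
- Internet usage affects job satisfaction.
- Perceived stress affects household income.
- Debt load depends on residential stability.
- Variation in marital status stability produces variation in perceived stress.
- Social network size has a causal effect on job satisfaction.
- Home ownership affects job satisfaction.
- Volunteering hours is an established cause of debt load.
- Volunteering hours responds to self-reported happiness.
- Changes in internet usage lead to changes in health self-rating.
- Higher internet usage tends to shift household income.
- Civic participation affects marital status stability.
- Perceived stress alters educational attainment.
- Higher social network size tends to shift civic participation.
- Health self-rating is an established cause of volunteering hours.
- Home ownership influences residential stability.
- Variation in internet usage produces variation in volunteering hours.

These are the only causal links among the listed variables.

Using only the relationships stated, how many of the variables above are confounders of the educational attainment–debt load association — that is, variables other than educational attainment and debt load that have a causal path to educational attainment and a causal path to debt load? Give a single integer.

1

The common causes are: social network size (to educational attainment via social network size → civic participation → marital status stability → perceived stress → educational attainment; to debt load via social network size → job satisfaction → volunteering hours → debt load).
Every other variable lacks a causal path to at least one of educational attainment and debt load.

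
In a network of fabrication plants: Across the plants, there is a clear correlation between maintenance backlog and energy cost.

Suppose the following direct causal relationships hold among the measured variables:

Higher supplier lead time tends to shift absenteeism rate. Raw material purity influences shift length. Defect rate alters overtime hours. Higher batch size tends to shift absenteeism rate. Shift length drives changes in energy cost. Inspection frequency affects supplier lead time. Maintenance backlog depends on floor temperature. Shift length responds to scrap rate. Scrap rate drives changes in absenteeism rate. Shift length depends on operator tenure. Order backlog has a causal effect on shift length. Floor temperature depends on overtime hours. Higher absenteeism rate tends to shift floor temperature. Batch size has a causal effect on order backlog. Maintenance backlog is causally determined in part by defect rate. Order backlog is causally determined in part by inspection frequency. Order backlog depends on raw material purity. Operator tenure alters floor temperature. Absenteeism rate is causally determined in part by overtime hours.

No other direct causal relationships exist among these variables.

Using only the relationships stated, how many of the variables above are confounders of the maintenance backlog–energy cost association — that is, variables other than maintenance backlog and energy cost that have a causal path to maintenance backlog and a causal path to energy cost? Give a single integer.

The common causes are: batch size (to maintenance backlog via batch size → absenteeism rate → floor temperature → maintenance backlog; to energy cost via batch size → order backlog → shift length → energy cost); inspection frequency (to maintenance backlog via inspection frequency → supplier lead time → absenteeism rate → floor temperature → maintenance backlog; to energy cost via inspection frequency → order backlog → shift length → energy cost); operator tenure (to maintenance backlog via operator tenure → floor temperature → maintenance backlog; to energy cost via operator tenure → shift length → energy cost); scrap rate (to maintenance backlog via scrap rate → absenteeism rate → floor temperature → maintenance backlog; to energy cost via scrap rate → shift length → energy cost).
Every other variable lacks a causal path to at least one of maintenance backlog and energy cost.

4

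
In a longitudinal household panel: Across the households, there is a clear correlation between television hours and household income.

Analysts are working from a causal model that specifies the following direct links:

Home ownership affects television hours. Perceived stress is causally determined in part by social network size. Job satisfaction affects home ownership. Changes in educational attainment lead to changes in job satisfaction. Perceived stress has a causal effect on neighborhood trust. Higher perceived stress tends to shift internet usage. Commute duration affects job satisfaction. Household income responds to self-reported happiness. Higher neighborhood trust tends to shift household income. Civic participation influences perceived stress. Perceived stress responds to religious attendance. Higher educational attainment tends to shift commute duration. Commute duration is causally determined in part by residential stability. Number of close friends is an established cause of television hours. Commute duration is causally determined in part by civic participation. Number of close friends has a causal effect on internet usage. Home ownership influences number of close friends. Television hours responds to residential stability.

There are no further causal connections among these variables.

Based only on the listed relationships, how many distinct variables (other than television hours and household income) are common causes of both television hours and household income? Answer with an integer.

The common causes are: civic participation (to television hours via civic participation → commute duration → job satisfaction → home ownership → television hours; to household income via civic participation → perceived stress → neighborhood trust → household income).
Every other variable lacks a causal path to at least one of television hours and household income.

1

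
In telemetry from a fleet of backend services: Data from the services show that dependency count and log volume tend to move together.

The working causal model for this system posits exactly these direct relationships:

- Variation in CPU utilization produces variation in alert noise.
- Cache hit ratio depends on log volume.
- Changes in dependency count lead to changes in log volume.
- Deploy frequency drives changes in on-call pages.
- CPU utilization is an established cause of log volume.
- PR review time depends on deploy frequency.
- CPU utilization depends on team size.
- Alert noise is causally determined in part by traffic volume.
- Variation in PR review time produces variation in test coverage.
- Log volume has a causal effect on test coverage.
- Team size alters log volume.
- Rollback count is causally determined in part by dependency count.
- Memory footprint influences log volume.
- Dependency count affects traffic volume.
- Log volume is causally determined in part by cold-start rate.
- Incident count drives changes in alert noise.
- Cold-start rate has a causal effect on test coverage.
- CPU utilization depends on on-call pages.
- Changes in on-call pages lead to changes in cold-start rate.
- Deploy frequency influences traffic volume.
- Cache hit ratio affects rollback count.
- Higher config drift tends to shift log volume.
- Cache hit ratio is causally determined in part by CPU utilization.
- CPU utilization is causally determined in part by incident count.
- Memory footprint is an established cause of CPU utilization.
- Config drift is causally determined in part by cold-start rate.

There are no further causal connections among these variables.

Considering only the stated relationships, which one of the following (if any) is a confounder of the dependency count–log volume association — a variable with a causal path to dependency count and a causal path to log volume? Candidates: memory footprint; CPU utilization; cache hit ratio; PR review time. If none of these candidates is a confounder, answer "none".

none

None of the listed candidates has causal paths to both dependency count and log volume in the stated relationships, so none is a common cause.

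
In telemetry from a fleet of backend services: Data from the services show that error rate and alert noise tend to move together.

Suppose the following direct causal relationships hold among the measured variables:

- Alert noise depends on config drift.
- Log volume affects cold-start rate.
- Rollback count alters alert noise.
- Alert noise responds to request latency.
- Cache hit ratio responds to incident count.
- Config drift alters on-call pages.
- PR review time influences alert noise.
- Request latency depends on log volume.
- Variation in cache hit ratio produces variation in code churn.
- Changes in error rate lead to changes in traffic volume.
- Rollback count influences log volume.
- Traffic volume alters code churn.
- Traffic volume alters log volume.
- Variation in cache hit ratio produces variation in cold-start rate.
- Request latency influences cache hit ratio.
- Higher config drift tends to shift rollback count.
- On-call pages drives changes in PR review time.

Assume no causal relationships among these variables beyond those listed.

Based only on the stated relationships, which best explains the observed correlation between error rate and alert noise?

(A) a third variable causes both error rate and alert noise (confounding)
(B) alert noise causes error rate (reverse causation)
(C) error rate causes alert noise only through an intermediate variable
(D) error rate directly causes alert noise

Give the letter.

Error rate reaches alert noise through error rate → traffic volume → log volume → request latency → alert noise — an indirect causal chain with no direct error rate → alert noise link. No variable causes both error rate and alert noise, so confounding is ruled out; the effect is mediated.

C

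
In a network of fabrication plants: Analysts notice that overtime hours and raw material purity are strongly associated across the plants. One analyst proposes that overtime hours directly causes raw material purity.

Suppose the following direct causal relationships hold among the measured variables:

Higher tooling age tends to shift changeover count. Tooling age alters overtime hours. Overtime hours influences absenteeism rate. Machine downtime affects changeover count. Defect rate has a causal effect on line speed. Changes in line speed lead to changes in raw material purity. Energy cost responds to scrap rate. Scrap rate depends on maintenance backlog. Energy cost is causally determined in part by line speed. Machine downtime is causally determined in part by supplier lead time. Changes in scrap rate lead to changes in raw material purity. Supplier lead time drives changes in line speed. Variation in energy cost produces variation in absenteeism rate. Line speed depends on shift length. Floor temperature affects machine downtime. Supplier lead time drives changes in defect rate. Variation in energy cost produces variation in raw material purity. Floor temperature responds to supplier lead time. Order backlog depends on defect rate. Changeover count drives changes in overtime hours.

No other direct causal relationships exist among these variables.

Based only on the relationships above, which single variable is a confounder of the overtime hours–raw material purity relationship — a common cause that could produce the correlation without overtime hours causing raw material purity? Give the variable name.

supplier lead time

Supplier lead time has a causal path to overtime hours (supplier lead time → machine downtime → changeover count → overtime hours) and a separate causal path to raw material purity (supplier lead time → line speed → raw material purity), so it is a common cause of both.
No stated relationship gives overtime hours a causal route to raw material purity, so the correlation is explained by the shared upstream cause rather than a direct effect.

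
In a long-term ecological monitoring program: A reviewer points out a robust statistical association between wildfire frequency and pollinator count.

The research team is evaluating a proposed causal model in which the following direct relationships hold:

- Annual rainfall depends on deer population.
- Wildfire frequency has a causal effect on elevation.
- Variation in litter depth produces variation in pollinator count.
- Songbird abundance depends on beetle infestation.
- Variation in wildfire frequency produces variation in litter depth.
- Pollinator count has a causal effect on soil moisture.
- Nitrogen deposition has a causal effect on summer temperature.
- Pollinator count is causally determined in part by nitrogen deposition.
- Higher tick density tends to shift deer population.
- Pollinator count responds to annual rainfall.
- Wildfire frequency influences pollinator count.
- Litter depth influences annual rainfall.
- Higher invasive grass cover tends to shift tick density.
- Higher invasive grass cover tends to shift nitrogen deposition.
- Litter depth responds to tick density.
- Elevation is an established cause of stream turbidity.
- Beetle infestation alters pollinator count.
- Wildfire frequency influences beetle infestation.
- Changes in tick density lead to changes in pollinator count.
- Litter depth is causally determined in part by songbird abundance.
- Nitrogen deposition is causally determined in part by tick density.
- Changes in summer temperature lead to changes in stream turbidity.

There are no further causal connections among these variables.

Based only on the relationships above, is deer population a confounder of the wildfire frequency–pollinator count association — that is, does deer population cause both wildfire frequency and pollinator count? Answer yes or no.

no

Deer population has no stated causal path to wildfire frequency. A confounder must cause both variables, so deer population does not qualify.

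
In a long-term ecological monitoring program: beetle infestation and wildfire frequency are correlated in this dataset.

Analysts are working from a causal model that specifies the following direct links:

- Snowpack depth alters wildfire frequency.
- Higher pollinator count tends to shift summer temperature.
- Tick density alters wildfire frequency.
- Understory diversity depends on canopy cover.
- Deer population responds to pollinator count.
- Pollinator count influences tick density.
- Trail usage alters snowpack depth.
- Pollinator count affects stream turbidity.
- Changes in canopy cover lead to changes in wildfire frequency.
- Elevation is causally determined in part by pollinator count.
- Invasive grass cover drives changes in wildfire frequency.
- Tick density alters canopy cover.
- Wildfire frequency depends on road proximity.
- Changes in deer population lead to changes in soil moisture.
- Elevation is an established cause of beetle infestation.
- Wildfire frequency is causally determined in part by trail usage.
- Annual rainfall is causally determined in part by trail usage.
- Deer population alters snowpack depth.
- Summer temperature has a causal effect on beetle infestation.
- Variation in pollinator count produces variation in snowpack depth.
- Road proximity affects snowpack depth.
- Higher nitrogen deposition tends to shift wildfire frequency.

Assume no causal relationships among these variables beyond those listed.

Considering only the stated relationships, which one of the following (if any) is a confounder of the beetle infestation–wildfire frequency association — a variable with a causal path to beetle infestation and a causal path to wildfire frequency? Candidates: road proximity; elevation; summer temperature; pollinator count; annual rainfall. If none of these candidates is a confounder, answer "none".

pollinator count

Pollinator count causes beetle infestation (pollinator count → summer temperature → beetle infestation) and also causes wildfire frequency (pollinator count → snowpack depth → wildfire frequency); it is a common cause of both.
Each of the other candidates lacks a causal path to at least one of beetle infestation and wildfire frequency, so they do not confound the relationship.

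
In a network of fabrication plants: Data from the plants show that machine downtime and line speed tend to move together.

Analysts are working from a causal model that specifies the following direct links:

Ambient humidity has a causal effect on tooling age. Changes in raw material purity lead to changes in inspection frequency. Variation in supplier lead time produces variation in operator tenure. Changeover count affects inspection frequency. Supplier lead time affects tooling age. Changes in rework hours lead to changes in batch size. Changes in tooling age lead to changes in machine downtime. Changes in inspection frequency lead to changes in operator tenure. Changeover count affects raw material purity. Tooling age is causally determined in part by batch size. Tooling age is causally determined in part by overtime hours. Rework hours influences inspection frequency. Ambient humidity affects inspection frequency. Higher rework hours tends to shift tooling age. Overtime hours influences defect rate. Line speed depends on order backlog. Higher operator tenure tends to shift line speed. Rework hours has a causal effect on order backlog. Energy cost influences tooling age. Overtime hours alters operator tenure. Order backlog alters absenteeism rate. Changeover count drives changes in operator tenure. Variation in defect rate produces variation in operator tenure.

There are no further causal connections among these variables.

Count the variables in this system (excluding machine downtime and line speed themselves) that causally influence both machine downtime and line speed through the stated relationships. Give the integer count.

4

The common causes are: ambient humidity (to machine downtime via ambient humidity → tooling age → machine downtime; to line speed via ambient humidity → inspection frequency → operator tenure → line speed); overtime hours (to machine downtime via overtime hours → tooling age → machine downtime; to line speed via overtime hours → operator tenure → line speed); rework hours (to machine downtime via rework hours → tooling age → machine downtime; to line speed via rework hours → order backlog → line speed); supplier lead time (to machine downtime via supplier lead time → tooling age → machine downtime; to line speed via supplier lead time → operator tenure → line speed).
Every other variable lacks a causal path to at least one of machine downtime and line speed.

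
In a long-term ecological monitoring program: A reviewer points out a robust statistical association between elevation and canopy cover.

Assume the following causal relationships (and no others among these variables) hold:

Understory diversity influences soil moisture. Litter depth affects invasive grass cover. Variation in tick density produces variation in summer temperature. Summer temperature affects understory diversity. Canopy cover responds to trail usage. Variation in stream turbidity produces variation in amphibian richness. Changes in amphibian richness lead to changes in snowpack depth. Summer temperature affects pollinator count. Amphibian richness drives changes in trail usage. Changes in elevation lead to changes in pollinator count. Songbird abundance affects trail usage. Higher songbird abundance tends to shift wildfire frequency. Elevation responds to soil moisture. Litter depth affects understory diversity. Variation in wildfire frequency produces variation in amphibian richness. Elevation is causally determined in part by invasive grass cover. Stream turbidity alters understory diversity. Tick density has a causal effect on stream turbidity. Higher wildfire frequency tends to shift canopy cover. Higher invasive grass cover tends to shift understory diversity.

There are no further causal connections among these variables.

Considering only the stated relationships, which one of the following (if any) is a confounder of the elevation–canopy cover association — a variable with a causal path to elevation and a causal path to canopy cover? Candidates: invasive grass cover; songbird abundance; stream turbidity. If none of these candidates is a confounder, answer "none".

stream turbidity

Stream turbidity causes elevation (stream turbidity → understory diversity → soil moisture → elevation) and also causes canopy cover (stream turbidity → amphibian richness → trail usage → canopy cover); it is a common cause of both.
Each of the other candidates lacks a causal path to at least one of elevation and canopy cover, so they do not confound the relationship.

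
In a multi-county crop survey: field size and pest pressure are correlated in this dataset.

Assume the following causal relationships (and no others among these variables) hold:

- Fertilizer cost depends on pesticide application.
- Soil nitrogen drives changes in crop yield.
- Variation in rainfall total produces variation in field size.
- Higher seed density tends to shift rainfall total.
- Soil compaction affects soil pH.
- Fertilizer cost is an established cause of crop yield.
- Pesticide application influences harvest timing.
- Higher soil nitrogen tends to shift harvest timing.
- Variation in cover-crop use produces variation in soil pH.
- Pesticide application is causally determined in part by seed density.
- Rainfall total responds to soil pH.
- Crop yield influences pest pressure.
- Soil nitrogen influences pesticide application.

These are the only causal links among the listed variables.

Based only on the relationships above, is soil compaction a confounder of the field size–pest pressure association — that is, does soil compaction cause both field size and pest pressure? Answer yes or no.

Soil compaction has no stated causal path to pest pressure. A confounder must cause both variables, so soil compaction does not qualify.

no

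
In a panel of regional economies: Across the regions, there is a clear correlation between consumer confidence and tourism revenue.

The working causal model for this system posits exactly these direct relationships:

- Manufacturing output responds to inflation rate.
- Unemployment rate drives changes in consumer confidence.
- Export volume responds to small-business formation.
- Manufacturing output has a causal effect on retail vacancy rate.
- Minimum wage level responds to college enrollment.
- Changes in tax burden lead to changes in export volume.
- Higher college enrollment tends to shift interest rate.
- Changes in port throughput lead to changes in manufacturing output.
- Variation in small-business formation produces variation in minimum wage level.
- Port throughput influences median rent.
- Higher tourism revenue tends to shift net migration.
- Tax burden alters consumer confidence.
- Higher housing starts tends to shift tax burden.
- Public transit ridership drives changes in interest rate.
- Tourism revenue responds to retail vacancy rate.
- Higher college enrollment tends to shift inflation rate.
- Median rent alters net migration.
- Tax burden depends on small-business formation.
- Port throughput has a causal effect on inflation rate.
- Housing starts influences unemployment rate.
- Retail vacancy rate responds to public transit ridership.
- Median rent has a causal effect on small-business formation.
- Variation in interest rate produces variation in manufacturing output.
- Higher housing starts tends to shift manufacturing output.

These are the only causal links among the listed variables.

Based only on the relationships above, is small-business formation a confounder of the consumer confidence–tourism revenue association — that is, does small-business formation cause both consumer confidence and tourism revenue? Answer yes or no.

Small-business formation has no stated causal path to tourism revenue. A confounder must cause both variables, so small-business formation does not qualify.

no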